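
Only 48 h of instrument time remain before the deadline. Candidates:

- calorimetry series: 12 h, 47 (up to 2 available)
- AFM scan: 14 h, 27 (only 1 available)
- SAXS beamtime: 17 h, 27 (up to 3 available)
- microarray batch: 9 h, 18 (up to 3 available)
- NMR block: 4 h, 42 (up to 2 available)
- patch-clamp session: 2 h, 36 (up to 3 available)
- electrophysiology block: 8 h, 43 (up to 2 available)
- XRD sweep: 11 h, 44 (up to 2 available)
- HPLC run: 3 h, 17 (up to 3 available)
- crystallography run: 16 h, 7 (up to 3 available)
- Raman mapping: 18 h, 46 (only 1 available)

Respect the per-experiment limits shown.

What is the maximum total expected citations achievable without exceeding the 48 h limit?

359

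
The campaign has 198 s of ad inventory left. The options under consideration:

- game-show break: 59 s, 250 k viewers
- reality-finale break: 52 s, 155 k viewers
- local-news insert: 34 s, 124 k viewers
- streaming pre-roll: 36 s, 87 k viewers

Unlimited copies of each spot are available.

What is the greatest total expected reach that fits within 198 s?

750

3×game-show break uses 177 of the 198 s and totals 750.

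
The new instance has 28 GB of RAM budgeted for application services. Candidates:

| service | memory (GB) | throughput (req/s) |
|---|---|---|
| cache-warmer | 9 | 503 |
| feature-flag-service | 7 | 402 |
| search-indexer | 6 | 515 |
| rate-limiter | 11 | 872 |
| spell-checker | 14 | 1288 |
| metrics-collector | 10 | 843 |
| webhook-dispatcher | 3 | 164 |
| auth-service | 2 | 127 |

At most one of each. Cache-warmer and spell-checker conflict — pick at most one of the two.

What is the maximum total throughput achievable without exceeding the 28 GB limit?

2324

Ranking by ratio (throughput/GB): spell-checker 92.00, search-indexer 85.83, metrics-collector 84.30.
A density-first pass picks search-indexer + spell-checker + webhook-dispatcher + auth-service — 2094 at 25 GB.
Dropping search-indexer and auth-service frees 8 GB; slotting in rate-limiter (11 GB) lifts the total to 2324 at 28 GB.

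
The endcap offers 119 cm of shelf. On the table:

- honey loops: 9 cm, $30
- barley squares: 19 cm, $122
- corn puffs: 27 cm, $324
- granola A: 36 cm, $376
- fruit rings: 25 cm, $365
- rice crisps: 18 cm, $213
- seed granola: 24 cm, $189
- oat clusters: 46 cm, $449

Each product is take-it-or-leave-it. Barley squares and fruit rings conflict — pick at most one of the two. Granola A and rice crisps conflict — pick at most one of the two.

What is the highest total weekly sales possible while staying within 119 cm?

1351

Density check — fruit rings 14.60, corn puffs 12.00, rice crisps 11.83, granola A 10.44 are the best per cm.
Taking corn puffs + fruit rings + rice crisps + oat clusters: 116 cm used, 1351 in weekly sales.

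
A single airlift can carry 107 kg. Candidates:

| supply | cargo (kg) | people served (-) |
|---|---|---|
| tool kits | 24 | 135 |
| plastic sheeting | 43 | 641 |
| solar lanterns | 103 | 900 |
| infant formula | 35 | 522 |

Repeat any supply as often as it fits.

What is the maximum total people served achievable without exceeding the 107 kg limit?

Best packing: 3×infant formula — 105 kg, 1566 total.

1566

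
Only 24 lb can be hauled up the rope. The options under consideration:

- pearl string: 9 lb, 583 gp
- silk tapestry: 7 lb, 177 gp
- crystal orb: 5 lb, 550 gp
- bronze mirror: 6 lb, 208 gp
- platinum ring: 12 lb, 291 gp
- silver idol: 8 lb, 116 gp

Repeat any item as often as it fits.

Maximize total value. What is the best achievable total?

2233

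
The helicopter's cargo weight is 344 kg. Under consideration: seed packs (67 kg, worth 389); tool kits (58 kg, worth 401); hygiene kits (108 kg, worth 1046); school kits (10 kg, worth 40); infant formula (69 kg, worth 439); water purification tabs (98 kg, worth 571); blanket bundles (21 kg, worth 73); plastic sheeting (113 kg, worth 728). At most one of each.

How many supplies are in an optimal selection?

5

Best achievable people served is 2497.
One optimal bundle: tool kits + hygiene kits + school kits + infant formula + water purification tabs (343 kg).
Every optimal selection uses 5 supplies.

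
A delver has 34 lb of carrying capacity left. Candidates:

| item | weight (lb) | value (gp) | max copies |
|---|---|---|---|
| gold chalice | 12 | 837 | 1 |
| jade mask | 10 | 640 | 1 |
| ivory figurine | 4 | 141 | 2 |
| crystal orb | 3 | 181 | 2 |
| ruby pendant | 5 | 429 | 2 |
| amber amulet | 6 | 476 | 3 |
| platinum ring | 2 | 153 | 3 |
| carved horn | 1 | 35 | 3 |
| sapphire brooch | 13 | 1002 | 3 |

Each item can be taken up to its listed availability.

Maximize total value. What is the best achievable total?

2×ruby pendant + 3×amber amulet + 3×platinum ring uses 34 of the 34 lb and totals 2745.
Every other selection either busts 34 lb or exceeds an availability limit or fails to beat 2745.

2745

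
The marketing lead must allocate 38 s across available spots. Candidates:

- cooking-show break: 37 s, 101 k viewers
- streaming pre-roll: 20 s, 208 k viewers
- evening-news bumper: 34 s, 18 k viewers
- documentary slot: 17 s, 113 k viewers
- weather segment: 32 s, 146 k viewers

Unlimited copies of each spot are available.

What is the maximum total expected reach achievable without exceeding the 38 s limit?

321

Ranking by ratio (expected reach/s): streaming pre-roll 10.40, documentary slot 6.65, weather segment 4.56.
Streaming pre-roll + documentary slot uses 37 of the 38 s and totals 321.
No other feasible combination exceeds 321.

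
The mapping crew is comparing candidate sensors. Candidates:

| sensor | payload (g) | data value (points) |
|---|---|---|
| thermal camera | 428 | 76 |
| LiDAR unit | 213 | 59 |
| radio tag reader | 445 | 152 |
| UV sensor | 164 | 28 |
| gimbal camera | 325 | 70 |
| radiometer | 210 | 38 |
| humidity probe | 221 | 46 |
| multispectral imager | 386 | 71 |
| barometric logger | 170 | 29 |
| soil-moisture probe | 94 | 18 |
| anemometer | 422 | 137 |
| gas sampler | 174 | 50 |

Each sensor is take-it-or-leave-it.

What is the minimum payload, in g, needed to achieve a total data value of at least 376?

1244

Look for the lowest-payload combination reaching 376.
LiDAR unit + radio tag reader + UV sensor + anemometer reaches 376 using 1244 g.
No combination under 1244 g hits 376.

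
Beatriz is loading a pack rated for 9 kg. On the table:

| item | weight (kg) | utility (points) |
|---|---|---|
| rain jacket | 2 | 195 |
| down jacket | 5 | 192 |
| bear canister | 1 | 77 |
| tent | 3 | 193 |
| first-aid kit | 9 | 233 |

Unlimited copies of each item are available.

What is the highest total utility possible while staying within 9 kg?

4×rain jacket + bear canister uses 9 of the 9 kg and totals 857.
That's the maximum — no swap from here does better than 857.

857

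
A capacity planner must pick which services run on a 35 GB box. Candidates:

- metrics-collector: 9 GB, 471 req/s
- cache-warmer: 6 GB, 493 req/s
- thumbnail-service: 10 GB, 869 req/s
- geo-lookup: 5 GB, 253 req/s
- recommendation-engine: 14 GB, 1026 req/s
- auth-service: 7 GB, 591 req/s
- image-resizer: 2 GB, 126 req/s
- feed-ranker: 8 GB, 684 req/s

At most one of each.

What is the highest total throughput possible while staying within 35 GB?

2794

Taking the top-ratio services first gives cache-warmer + thumbnail-service + auth-service + image-resizer + feed-ranker for 2763 (33 GB).
Replace thumbnail-service and image-resizer with recommendation-engine: the trade gains 31 net, giving 2794 at 35 GB.
Next best is cache-warmer + thumbnail-service + auth-service + image-resizer + feed-ranker at 2763 (33 GB) — short by 31.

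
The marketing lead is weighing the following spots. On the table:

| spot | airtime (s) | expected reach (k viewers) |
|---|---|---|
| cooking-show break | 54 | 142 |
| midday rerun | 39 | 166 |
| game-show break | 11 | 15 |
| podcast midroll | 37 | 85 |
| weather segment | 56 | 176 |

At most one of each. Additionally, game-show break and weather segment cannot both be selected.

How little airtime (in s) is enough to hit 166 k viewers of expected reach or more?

Need the lightest bundle worth ≥ 166.
Taking midday rerun gives 166 (≥ 166) for 39 s.
Any bundle with less than 39 s falls short of 166.

39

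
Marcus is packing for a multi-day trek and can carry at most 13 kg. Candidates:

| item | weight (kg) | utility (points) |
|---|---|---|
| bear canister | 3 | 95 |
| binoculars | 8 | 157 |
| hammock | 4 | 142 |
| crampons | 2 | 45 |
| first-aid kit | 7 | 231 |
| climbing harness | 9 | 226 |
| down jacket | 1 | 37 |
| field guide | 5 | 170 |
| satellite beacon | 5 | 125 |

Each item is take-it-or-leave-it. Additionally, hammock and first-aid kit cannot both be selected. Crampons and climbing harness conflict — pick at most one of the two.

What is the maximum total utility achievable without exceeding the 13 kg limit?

Density check — down jacket 37.00, hammock 35.50, field guide 34.00, first-aid kit 33.00 are the best per kg.
Bear canister + hammock + down jacket + field guide uses 13 of the 13 kg and totals 444.

444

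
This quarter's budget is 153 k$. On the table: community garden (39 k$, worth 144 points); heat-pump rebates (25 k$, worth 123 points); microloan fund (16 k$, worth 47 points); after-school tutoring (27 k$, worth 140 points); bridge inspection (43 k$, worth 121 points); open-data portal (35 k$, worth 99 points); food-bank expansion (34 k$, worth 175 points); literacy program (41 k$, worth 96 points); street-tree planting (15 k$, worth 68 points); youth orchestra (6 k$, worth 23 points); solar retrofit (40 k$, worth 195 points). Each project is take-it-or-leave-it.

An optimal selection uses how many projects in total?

6

Optimal total is 724.
For example heat-pump rebates + after-school tutoring + food-bank expansion + street-tree planting + youth orchestra + solar retrofit achieves it, using 147 k$.
Any selection reaching 724 contains exactly 6 projects.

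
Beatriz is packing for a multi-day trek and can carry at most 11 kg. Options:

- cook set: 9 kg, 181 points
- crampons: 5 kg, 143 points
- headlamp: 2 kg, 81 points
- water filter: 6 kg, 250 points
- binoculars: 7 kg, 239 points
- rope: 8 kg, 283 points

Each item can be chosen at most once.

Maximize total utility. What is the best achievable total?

393

Filling by ratio: headlamp + water filter for 331, with 3 kg left unused.
The 2 kg tied up in headlamp is better spent on crampons — total rises to 393 (11 kg).
Nothing else within 11 kg beats 393.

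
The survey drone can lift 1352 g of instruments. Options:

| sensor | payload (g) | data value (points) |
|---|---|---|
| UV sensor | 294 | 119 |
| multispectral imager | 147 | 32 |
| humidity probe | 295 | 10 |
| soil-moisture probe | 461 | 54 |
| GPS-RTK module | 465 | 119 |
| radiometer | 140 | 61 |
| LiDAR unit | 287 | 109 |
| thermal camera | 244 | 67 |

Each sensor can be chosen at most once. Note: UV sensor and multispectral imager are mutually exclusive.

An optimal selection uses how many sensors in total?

4

Optimal total is 414.
For example UV sensor + GPS-RTK module + LiDAR unit + thermal camera achieves it, using 1290 g.
Every optimal selection uses 4 sensors.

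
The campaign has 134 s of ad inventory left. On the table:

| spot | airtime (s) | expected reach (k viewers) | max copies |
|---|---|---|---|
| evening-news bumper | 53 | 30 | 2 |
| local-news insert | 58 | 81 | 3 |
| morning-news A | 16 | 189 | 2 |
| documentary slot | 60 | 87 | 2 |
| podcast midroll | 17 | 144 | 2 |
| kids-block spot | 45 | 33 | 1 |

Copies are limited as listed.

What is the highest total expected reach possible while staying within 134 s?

753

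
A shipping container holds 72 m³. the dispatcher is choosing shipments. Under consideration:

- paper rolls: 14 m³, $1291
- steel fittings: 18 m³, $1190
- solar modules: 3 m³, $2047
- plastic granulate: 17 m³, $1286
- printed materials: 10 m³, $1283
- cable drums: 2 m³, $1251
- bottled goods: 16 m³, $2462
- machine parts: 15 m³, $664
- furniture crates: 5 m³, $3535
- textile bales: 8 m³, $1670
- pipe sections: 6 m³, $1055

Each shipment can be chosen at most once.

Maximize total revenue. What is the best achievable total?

A density-first pass picks paper rolls + solar modules + printed materials + cable drums + bottled goods + furniture crates + textile bales + pipe sections — 14594 at 64 m³.
Replace printed materials with plastic granulate: the trade gains 3 net, giving 14597 at 71 m³.
The closest alternative, paper rolls + solar modules + printed materials + cable drums + bottled goods + furniture crates + textile bales + pipe sections, reaches only 14594.

14597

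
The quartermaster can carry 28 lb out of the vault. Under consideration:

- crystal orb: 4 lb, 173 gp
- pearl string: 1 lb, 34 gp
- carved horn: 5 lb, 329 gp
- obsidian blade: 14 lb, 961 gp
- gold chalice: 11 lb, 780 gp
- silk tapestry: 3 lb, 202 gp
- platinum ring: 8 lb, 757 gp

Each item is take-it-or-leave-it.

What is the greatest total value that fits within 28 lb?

2102

The ratio ordering already packs tightly: pearl string + carved horn + gold chalice + silk tapestry + platinum ring, 28 lb, 2102.
Runner-up pearl string + carved horn + obsidian blade + platinum ring tops out at 2081.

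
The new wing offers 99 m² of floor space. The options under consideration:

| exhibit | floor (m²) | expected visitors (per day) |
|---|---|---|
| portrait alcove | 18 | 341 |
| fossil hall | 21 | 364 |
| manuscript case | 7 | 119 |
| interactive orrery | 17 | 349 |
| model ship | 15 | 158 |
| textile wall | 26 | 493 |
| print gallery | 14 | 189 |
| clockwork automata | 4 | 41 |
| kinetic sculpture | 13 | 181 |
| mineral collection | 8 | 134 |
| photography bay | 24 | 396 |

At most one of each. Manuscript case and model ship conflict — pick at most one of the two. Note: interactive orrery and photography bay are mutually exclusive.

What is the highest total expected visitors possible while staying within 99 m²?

1800

The ratio ordering already packs tightly: portrait alcove + fossil hall + manuscript case + interactive orrery + textile wall + mineral collection, 97 m², 1800.
The spare 2 m² is too small for any remaining exhibit, and no feasible exchange beats 1800.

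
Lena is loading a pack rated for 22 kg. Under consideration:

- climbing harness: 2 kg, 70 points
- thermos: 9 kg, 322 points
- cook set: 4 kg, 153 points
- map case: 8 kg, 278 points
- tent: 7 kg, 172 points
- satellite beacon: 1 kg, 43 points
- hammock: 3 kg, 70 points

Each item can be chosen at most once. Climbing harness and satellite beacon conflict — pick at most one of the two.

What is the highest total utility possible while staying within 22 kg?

796

Thermos + cook set + map case + satellite beacon uses 22 of the 22 kg and totals 796.
An exhaustive check of the 128 subsets confirms 796.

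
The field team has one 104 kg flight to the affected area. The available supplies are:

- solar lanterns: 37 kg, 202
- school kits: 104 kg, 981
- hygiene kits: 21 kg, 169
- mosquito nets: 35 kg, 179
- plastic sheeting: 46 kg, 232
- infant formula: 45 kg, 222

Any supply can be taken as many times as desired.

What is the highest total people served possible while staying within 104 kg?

981

The ratio ordering already packs tightly: school kits, 104 kg, 981.
Nothing else within 104 kg beats 981.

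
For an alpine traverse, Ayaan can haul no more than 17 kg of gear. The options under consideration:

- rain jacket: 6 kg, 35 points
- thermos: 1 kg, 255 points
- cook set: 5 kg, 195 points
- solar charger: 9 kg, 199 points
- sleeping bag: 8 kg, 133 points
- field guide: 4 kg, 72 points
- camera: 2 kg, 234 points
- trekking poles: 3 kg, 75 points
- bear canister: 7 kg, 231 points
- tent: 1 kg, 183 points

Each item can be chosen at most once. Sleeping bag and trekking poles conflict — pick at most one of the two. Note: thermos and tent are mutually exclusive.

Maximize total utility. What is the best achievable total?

915

Best packing: thermos + cook set + camera + bear canister — 15 kg, 915 total.
Runner-up thermos + cook set + solar charger + camera tops out at 883.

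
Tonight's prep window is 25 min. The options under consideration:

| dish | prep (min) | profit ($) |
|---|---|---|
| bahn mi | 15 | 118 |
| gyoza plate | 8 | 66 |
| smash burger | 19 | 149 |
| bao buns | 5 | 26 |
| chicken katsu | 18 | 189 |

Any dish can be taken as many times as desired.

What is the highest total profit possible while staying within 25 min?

Bao buns + chicken katsu uses 23 of the 25 min and totals 215.

215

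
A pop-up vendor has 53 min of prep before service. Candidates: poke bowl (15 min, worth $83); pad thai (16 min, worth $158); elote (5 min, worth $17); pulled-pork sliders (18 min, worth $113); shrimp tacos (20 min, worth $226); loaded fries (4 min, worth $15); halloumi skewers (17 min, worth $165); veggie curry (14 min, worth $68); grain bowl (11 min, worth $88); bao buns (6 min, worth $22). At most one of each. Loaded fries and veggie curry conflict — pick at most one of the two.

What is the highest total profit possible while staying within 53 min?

549

Ranking by ratio (profit/min): shrimp tacos 11.30, pad thai 9.88, halloumi skewers 9.71.
Best packing: pad thai + shrimp tacos + halloumi skewers — 53 min, 549 total.
An exhaustive check of the 1024 subsets confirms 549.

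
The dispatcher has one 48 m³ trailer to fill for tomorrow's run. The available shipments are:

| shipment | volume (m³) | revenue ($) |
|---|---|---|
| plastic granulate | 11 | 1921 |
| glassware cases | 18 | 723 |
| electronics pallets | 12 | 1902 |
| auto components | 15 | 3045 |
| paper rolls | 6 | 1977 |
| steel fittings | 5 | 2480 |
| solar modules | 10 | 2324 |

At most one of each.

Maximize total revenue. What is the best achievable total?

The ratio ordering already packs tightly: plastic granulate + auto components + paper rolls + steel fittings + solar modules, 47 m³, 11747.
The closest alternative, electronics pallets + auto components + paper rolls + steel fittings + solar modules, reaches only 11728.

11747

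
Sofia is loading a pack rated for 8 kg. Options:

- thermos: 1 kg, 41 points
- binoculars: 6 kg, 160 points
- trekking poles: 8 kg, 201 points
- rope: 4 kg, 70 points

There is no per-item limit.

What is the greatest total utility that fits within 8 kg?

328

Taking 8×thermos: 8 kg used, 328 in utility.
Every other selection either busts 8 kg or fails to beat 328.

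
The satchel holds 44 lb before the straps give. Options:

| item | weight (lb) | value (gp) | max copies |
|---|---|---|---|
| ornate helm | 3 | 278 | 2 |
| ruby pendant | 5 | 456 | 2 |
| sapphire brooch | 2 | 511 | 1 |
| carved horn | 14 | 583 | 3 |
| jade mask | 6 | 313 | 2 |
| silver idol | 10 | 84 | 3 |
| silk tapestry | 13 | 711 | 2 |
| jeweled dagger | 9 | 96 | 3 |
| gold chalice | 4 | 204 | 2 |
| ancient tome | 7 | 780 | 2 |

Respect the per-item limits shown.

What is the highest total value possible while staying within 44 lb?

Taking 2×ornate helm + 2×ruby pendant + sapphire brooch + 2×jade mask + 2×ancient tome: 44 lb used, 4165 in value.
That's the maximum — no swap from here does better than 4165.

4165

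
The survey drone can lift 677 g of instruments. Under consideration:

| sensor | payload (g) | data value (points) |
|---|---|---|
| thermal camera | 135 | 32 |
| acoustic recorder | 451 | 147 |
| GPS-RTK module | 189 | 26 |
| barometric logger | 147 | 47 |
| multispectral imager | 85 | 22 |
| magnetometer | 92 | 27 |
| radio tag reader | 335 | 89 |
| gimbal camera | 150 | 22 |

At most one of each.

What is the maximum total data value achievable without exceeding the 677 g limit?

201

Ranking by ratio (data value/g): acoustic recorder 0.33, barometric logger 0.32, magnetometer 0.29.
A density-first pass picks acoustic recorder + barometric logger — 194 at 598 g.
The 147 g tied up in barometric logger is better spent on thermal camera + multispectral imager — total rises to 201 (671 g).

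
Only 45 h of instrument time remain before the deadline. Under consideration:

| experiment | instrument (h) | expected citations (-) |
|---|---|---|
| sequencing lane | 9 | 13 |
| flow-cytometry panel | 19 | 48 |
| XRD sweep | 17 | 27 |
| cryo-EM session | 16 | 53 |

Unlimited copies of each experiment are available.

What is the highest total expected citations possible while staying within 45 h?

119

By expected citations per h: cryo-EM session 3.31, flow-cytometry panel 2.53, XRD sweep 1.59 lead.
Sequencing lane + 2×cryo-EM session uses 41 of the 45 h and totals 119.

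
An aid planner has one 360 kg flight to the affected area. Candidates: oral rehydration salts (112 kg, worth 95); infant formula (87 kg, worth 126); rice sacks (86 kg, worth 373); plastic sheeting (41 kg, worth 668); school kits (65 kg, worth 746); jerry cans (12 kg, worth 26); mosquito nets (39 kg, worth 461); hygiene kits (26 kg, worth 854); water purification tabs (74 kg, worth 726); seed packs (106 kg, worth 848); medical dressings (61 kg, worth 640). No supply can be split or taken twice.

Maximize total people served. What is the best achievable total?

Density check — hygiene kits 32.85, plastic sheeting 16.29, mosquito nets 11.82, school kits 11.48 are the best per kg.
Filling by ratio: plastic sheeting + school kits + jerry cans + mosquito nets + hygiene kits + water purification tabs + medical dressings for 4121, with 42 kg left unused.
Dropping jerry cans and medical dressings frees 73 kg; slotting in seed packs (106 kg) lifts the total to 4303 at 351 kg.
The spare 9 kg is too small for any remaining supply, and no exchange beats 4303.

4303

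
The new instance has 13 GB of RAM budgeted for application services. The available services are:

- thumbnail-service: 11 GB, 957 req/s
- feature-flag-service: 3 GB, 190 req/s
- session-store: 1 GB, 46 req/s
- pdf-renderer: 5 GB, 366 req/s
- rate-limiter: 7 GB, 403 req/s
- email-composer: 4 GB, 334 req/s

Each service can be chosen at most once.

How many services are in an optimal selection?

2

Best achievable throughput is 1003.
thumbnail-service + session-store hits 1003 at 12 GB.
All optima have 2 services.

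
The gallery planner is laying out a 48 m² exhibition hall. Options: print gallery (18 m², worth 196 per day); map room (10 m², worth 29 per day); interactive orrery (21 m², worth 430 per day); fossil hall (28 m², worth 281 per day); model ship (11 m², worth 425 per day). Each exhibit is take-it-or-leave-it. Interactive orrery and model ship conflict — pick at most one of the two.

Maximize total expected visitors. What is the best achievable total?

706

Density check — model ship 38.64, interactive orrery 20.48, print gallery 10.89, fossil hall 10.04 are the best per m².
Fossil hall + model ship uses 39 of the 48 m² and totals 706.
Runner-up print gallery + map room + model ship tops out at 650.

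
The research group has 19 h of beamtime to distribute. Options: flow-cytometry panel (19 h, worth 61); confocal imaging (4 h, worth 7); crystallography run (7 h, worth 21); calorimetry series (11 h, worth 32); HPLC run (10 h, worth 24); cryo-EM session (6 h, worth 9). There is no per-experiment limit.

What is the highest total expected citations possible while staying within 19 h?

Flow-cytometry panel uses 19 of the 19 h and totals 61.
No other feasible combination exceeds 61.

61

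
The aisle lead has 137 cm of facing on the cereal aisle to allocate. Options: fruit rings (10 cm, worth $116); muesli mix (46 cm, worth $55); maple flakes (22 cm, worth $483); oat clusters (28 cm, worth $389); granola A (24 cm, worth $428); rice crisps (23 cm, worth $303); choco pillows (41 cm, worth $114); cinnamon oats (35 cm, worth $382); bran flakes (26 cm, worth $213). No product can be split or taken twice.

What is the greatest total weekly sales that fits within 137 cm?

Filling by ratio: fruit rings + maple flakes + oat clusters + granola A + rice crisps + bran flakes for 1932, with 4 cm left unused.
Replace fruit rings and bran flakes with cinnamon oats: the trade gains 53 net, giving 1985 at 132 cm.
That's the maximum — no swap from here does better than 1985.

1985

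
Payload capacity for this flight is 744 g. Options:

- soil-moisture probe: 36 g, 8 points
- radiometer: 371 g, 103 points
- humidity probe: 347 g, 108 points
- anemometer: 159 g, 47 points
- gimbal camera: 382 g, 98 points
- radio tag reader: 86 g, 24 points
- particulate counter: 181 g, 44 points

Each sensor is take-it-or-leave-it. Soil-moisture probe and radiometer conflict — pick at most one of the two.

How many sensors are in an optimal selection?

Optimal total is 211.
One optimal bundle: radiometer + humidity probe (718 g).
All optima have 2 sensors.

2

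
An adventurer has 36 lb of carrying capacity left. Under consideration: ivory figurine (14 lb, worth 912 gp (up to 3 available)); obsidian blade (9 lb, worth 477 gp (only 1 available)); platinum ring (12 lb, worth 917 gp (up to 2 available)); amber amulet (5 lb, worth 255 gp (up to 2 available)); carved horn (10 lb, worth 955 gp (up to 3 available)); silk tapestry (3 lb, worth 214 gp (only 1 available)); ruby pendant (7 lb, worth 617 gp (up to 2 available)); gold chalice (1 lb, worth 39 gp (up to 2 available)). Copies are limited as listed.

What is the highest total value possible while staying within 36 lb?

3222

Greedy by ratio would take 3×carved horn + silk tapestry + 2×gold chalice: 35 lb used, total 3157.
Dropping carved horn and silk tapestry frees 13 lb; slotting in 2×ruby pendant (14 lb) lifts the total to 3222 at 36 lb.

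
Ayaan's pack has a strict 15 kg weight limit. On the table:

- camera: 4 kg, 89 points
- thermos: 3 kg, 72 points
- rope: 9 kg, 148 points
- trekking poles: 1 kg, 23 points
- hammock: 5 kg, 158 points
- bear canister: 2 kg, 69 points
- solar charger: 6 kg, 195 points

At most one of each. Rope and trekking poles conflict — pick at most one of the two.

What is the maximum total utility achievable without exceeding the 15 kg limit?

The ratio heuristic lands on trekking poles + hammock + bear canister + solar charger (445) but leaves 1 kg idle.
Replace bear canister with thermos: the trade gains 3 net, giving 448 at 15 kg.
Next best is trekking poles + hammock + bear canister + solar charger at 445 (14 kg) — short by 3.

448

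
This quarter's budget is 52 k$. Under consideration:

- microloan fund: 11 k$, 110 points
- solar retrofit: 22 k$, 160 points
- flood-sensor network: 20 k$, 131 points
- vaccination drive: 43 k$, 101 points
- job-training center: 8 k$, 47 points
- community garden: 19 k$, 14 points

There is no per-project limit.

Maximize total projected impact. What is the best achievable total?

Ranking by ratio (projected impact/k$): microloan fund 10.00, solar retrofit 7.27, flood-sensor network 6.55.
4×microloan fund + job-training center uses 52 of the 52 k$ and totals 487.
That's the maximum — no swap from here does better than 487.

487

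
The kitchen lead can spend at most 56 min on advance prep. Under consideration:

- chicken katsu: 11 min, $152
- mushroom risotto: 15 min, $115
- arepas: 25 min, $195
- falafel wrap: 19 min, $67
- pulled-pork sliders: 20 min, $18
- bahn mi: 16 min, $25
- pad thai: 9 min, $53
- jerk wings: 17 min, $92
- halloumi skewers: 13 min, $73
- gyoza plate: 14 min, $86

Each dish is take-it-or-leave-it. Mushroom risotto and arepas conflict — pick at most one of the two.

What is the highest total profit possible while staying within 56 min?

Taking chicken katsu + arepas + jerk wings: 53 min used, 439 in profit.
Every other selection either busts 56 min or breaks a pairing rule or fails to beat 439.

439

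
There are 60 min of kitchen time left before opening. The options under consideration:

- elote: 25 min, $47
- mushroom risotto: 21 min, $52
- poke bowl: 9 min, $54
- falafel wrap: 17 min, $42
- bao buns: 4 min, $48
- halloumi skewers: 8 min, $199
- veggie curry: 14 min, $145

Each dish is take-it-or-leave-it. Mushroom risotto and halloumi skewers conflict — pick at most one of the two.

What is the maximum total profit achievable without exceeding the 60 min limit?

By profit per min: halloumi skewers 24.88, bao buns 12.00, veggie curry 10.36, poke bowl 6.00 lead.
Best packing: elote + poke bowl + bao buns + halloumi skewers + veggie curry — 60 min, 493 total.
Every other selection either busts 60 min or breaks a pairing rule or fails to beat 493.

493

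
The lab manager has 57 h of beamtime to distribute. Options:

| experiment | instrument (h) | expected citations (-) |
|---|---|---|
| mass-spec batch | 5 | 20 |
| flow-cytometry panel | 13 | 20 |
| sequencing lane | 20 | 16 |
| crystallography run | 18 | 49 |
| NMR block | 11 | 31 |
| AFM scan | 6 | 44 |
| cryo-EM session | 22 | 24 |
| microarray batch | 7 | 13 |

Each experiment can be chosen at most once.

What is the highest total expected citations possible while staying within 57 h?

A density-first pass picks mass-spec batch + crystallography run + NMR block + AFM scan + microarray batch — 157 at 47 h.
Dropping microarray batch frees 7 h; slotting in flow-cytometry panel (13 h) lifts the total to 164 at 53 h.
The closest alternative, mass-spec batch + crystallography run + NMR block + AFM scan + microarray batch, reaches only 157.

164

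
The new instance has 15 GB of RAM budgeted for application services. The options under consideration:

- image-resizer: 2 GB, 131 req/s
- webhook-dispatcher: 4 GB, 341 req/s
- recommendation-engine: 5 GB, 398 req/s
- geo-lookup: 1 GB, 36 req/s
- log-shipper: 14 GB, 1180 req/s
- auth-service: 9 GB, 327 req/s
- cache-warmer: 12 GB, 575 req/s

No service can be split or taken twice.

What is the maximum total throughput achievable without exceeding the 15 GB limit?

Greedy by ratio would take image-resizer + webhook-dispatcher + recommendation-engine + geo-lookup: 12 GB used, total 906.
Replace image-resizer and webhook-dispatcher and recommendation-engine with log-shipper: the trade gains 310 net, giving 1216 at 15 GB.

1216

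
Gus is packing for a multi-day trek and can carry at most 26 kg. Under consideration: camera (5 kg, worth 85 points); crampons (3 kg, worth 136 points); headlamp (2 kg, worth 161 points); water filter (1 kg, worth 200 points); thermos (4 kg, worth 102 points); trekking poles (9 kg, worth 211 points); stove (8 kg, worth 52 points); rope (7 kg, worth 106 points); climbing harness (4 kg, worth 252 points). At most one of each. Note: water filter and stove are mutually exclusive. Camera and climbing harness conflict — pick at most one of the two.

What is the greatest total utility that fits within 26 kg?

1066

Filling by ratio: crampons + headlamp + water filter + thermos + trekking poles + climbing harness for 1062, with 3 kg left unused.
Replace thermos with rope: the trade gains 4 net, giving 1066 at 26 kg.
The closest alternative, crampons + headlamp + water filter + thermos + trekking poles + climbing harness, reaches only 1062.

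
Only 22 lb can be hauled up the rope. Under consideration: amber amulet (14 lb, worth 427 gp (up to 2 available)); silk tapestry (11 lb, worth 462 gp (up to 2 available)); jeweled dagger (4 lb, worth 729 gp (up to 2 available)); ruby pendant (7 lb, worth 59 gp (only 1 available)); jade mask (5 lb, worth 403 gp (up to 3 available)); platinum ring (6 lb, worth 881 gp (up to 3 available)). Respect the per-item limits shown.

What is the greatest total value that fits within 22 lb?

Density check — jeweled dagger 182.25, platinum ring 146.83, jade mask 80.60 are the best per lb.
A density-first pass picks 2×jeweled dagger + 2×platinum ring — 3220 at 20 lb.
The 4 lb tied up in jeweled dagger is better spent on platinum ring — total rises to 3372 (22 lb).

3372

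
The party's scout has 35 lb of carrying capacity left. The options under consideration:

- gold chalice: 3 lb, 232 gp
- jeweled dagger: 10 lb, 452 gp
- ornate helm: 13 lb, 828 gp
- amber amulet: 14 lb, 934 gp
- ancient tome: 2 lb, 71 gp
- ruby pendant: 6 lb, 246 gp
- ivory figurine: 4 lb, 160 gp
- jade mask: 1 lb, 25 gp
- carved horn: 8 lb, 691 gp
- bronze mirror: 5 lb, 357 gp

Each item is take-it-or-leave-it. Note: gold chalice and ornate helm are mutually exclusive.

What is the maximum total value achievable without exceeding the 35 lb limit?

Taking the top-ratio items first gives gold chalice + amber amulet + ivory figurine + jade mask + carved horn + bronze mirror for 2399 (35 lb).
Reworking the packing: ornate helm + amber amulet + carved horn uses 35 lb and improves the total to 2453.

2453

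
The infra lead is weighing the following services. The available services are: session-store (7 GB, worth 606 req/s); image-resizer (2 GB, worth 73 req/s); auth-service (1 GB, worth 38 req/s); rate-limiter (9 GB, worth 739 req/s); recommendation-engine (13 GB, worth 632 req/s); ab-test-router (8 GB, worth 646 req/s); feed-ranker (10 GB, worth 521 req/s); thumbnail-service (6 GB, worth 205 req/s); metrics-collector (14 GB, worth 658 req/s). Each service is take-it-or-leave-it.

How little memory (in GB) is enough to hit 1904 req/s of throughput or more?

24

Look for the lowest-memory combination reaching 1904.
Taking session-store + rate-limiter + ab-test-router gives 1991 (≥ 1904) for 24 GB.
Any bundle with less than 24 GB falls short of 1904.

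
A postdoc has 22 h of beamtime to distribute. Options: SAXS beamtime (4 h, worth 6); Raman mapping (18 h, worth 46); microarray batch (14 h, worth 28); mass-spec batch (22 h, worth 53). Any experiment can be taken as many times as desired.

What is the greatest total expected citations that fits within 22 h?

Ranking by ratio (expected citations/h): Raman mapping 2.56, mass-spec batch 2.41, microarray batch 2.00.
Taking the top-ratio experiments first gives SAXS beamtime + Raman mapping for 52 (22 h).
The 22 h tied up in SAXS beamtime and Raman mapping is better spent on mass-spec batch — total rises to 53 (22 h).

53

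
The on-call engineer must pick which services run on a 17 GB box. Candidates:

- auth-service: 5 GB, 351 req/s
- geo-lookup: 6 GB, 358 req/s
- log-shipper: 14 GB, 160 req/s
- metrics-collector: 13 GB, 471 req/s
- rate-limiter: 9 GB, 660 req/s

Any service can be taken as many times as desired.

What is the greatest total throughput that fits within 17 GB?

1067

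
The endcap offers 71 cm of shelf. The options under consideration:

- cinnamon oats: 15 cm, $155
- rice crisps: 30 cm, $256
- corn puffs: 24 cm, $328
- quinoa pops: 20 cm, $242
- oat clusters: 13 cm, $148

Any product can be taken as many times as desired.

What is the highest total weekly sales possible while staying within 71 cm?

898

Taking 2×corn puffs + quinoa pops: 68 cm used, 898 in weekly sales.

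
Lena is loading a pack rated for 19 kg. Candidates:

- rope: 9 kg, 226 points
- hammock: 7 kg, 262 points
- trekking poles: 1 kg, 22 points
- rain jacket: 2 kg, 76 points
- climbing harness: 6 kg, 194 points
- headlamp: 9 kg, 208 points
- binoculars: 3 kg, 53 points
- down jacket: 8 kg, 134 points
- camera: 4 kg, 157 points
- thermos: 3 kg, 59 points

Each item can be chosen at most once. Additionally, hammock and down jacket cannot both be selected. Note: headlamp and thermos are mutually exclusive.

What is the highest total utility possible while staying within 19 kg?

689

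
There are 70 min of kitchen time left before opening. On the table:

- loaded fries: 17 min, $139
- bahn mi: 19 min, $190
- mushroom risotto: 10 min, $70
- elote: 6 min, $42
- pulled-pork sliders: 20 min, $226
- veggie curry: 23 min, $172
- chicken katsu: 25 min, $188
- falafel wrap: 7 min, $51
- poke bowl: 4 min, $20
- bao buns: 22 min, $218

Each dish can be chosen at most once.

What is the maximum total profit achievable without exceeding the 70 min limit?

Density check — pulled-pork sliders 11.30, bahn mi 10.00, bao buns 9.91, loaded fries 8.18 are the best per min.
Best packing: bahn mi + pulled-pork sliders + falafel wrap + bao buns — 68 min, 685 total.
Every other selection either busts 70 min or fails to beat 685.

685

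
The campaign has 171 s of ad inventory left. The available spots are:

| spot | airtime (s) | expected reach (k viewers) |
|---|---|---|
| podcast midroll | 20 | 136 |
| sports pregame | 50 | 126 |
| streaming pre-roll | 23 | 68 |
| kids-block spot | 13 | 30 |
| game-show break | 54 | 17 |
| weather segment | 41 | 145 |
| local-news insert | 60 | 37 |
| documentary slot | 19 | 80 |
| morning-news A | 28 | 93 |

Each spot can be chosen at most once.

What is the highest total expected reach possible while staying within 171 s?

Density check — podcast midroll 6.80, documentary slot 4.21, weather segment 3.54 are the best per s.
A density-first pass picks podcast midroll + streaming pre-roll + kids-block spot + weather segment + documentary slot + morning-news A — 552 at 144 s.
Replace streaming pre-roll with sports pregame: the trade gains 58 net, giving 610 at 171 s.

610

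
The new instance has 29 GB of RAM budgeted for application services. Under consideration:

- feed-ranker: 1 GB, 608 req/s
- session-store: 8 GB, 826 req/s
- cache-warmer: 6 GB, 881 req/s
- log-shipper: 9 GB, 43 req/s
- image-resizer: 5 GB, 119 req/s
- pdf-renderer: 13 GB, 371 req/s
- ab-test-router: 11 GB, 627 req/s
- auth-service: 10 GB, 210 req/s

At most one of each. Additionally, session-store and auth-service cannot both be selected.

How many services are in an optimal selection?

4

Best achievable throughput is 2942.
For example feed-ranker + session-store + cache-warmer + ab-test-router achieves it, using 26 GB.
All optima have 4 services.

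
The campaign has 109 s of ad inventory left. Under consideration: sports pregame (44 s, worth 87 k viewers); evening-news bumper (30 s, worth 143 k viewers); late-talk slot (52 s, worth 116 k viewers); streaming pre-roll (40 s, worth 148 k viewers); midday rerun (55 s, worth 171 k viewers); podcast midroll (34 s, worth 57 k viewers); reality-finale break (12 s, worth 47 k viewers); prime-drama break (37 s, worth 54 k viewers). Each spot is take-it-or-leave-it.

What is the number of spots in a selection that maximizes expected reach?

3

Optimal total is 366.
One optimal bundle: streaming pre-roll + midday rerun + reality-finale break (107 s).
Every optimal selection uses 3 spots.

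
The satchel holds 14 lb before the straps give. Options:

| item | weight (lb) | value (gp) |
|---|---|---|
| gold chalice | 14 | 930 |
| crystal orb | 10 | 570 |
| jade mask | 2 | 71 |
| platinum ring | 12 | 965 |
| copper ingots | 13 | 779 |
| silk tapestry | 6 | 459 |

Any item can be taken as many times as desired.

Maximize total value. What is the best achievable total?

Ranking by ratio (value/lb): platinum ring 80.42, silk tapestry 76.50, gold chalice 66.43, copper ingots 59.92.
The ratio ordering already packs tightly: jade mask + platinum ring, 14 lb, 1036.

1036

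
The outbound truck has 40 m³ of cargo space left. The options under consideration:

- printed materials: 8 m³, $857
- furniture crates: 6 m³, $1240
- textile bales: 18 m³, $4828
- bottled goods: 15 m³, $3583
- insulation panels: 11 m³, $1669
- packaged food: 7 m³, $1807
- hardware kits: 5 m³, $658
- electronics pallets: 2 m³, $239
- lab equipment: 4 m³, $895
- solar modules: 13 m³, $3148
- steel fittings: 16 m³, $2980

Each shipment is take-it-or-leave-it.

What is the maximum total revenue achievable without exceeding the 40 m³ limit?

Ranking by ratio (revenue/m³): textile bales 268.22, packaged food 258.14, solar modules 242.15, bottled goods 238.87.
Taking the top-ratio shipments first gives textile bales + packaged food + electronics pallets + solar modules for 10022 (40 m³).
The 15 m³ tied up in electronics pallets and solar modules is better spent on bottled goods — total rises to 10218 (40 m³).

10218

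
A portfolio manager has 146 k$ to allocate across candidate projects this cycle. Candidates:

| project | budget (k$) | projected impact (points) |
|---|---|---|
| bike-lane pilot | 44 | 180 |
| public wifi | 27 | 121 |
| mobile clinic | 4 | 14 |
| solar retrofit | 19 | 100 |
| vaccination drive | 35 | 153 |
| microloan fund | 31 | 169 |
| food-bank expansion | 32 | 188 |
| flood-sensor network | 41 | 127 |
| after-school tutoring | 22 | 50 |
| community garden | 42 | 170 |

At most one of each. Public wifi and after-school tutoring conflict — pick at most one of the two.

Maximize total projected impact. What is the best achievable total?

731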